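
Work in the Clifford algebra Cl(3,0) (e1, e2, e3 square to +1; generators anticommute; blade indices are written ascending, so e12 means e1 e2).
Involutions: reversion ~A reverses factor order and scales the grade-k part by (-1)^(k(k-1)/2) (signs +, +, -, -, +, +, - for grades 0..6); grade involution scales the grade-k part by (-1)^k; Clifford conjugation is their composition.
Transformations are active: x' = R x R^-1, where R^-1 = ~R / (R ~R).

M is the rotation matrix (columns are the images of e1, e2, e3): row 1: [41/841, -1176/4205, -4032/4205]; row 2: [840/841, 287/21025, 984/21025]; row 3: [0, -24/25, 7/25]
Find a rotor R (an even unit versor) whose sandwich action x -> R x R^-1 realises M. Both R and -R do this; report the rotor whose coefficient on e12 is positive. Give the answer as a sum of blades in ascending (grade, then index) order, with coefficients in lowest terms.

Method: write R = a + b12*e12 + b13*e13 + b23*e23 with a^2 + b12^2 + b13^2 + b23^2 = 1 (so R^-1 = ~R). Expanding the columns R e_j ~R gives tr M = 4a^2 - 1 and, from the antisymmetric part, M21 - M12 = -4a*b12, M13 - M31 = 4a*b13, M32 - M23 = -4a*b23.
Here tr M = 7199/21025, so a^2 = (1 + tr M)/4 = 7056/21025 and a = ±84/145. Taking a = 84/145: M21 - M12 = 5376/4205, M13 - M31 = -4032/4205, M32 - M23 = -21168/21025, giving b12 = -16/29, b13 = -12/29, b23 = 63/145, i.e. R = 84/145 - 16/29*e12 - 12/29*e13 + 63/145*e23.
Its e12 coefficient is negative, so report the other preimage -R.
Answer: -84/145 + 16/29*e12 + 12/29*e13 - 63/145*e23. Key observation: the double cover Spin(3) -> SO(3) sends R and -R to the same matrix (trace 7199/21025 here), so the stated sign of the e12 coefficient is what selects one sheet.


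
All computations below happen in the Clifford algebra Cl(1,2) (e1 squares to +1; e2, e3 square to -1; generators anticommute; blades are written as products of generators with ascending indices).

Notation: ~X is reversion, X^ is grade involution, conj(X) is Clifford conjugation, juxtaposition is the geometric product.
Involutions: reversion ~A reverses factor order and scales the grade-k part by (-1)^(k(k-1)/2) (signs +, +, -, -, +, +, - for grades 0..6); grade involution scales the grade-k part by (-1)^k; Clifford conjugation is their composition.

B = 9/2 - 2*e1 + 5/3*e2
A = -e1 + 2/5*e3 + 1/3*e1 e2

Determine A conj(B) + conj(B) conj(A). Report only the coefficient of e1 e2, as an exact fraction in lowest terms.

first term: -2 - 71/18*e1 - 2/3*e2 + 9/5*e3 + 19/6*e1 e2 - 4/5*e1 e3 + 2/3*e2 e3
second term: 2 + 91/18*e1 - 2/3*e2 - 9/5*e3 + 1/6*e1 e2 - 4/5*e1 e3 + 2/3*e2 e3
Answer: 10/3


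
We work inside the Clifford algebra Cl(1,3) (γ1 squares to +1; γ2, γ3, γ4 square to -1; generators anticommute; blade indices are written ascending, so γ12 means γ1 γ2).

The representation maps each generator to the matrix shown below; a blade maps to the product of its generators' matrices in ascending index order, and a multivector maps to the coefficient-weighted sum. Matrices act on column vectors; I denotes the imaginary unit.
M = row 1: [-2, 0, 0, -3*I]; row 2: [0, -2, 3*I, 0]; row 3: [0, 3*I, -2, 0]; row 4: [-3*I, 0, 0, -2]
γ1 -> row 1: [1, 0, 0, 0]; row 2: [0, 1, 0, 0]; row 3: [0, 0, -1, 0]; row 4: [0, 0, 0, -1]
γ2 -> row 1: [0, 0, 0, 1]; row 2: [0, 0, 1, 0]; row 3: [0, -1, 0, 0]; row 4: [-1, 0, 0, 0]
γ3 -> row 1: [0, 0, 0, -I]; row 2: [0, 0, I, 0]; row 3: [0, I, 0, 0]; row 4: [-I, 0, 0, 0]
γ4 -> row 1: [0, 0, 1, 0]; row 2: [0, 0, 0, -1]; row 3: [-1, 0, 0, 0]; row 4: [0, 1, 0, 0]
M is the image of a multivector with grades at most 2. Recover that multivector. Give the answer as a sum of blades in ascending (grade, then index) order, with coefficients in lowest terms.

Method: the blade images are trace-orthogonal — tr(rho(e_A) rho(e_B)^-1) = 4 if A = B and 0 otherwise — and rho(e_A)^-1 = (e_A)^2 * rho(e_A) with (e_A)^2 = +1 or -1, so the coefficient of e_A in the preimage is (e_A)^2 * tr(M rho(e_A))/4.
Nonzero projections over blades of grade <= 2: 1: (1)^2 = +1, tr(M 1) = -8, coefficient -2; γ3: (γ3)^2 = -1, tr(M rho(γ3)) = -12, coefficient 3. Every other blade of grade <= 2 projects to 0.
Answer: -2 + 3*γ3


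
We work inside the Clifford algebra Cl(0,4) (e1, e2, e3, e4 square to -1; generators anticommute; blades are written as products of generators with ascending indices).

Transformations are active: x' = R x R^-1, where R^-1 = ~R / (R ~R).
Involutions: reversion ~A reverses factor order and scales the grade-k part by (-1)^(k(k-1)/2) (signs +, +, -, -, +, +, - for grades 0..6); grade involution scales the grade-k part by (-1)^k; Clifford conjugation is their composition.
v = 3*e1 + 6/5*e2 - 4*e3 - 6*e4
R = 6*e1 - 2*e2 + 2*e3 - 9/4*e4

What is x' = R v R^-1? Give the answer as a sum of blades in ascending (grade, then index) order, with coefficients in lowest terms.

~R = 6*e1 - 2*e2 + 2*e3 - 9/4*e4, and R ~R = -785/16, so R^-1 = ~R / (-785/16).
R v = -211/10 + 66/5*e1 e2 - 30*e1 e3 - 117/4*e1 e4 + 28/5*e2 e3 + 147/10*e2 e4 - 21*e3 e4
Answer: 8481/3925*e1 - 11462/3925*e2 + 22452/3925*e3 + 15954/3925*e4


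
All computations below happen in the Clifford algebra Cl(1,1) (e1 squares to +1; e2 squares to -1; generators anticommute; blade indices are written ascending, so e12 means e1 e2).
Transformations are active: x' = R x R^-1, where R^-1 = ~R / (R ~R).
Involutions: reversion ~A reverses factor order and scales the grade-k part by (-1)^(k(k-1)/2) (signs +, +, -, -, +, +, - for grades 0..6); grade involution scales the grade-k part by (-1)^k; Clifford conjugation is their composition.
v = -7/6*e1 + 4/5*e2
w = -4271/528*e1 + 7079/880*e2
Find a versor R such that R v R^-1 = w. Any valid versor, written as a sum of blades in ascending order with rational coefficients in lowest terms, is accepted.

A norm check does it: q(v) = q(w) = 649/900, hence R = v + w = -1629/176*e1 + 7783/880*e2 realises the map — parallel part kept, (v - w)/2 negated, v carried to w.
Answer: -1629/176*e1 + 7783/880*e2


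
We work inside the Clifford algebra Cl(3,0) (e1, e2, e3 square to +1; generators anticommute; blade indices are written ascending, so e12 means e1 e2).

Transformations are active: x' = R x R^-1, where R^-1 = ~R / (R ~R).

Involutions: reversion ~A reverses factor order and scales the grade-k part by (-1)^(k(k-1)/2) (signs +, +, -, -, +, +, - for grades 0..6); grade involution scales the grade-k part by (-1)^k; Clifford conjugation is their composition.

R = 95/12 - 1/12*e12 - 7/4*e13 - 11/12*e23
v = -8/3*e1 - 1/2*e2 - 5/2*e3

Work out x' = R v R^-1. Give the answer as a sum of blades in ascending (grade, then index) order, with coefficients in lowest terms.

~R = 95/12 + 1/12*e12 + 7/4*e13 + 11/12*e23, and R ~R = 799/12, so R^-1 = ~R / (799/12).
R v = -601/36*e1 - 17/9*e2 - 299/12*e3 + 16/9*e123
Answer: -19447/14382*e1 + 2075/14382*e2 - 24662/7191*e3


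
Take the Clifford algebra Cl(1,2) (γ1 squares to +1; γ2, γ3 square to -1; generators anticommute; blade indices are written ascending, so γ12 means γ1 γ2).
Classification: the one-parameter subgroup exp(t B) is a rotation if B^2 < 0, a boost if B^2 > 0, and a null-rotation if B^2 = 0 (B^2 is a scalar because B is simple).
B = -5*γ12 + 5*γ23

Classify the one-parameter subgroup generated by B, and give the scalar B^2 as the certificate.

B^2 term by term: the squares give (-5)^2*(γ12)^2 + (5)^2*(γ23)^2 = 25*(+1) + 25*(-1) = 0 (each basis 2-blade squares to minus the product of its generators' squares); cross terms between blades sharing an index anticommute and cancel. So B^2 = 0.
Answer: null-rotation, certificate B^2 = 0. The scalar 0 is the complete invariant here: its sign names the subgroup type.


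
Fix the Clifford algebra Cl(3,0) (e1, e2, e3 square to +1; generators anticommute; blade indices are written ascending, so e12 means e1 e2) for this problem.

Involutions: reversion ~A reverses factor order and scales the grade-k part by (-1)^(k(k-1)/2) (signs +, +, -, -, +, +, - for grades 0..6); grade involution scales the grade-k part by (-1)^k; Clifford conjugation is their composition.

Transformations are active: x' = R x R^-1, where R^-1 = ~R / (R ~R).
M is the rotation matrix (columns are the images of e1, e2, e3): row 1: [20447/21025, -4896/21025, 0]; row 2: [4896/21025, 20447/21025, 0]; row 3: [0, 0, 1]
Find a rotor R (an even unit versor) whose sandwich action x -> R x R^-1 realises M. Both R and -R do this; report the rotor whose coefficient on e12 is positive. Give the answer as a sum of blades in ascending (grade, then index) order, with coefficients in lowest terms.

Method: write R = a + b12*e12 + b13*e13 + b23*e23 with a^2 + b12^2 + b13^2 + b23^2 = 1 (so R^-1 = ~R). Expanding the columns R e_j ~R gives tr M = 4a^2 - 1 and, from the antisymmetric part, M21 - M12 = -4a*b12, M13 - M31 = 4a*b13, M32 - M23 = -4a*b23.
Here tr M = 61919/21025, so a^2 = (1 + tr M)/4 = 20736/21025 and a = ±144/145. Taking a = 144/145: M21 - M12 = 9792/21025, M13 - M31 = 0, M32 - M23 = 0, giving b12 = -17/145, b13 = 0, b23 = 0, i.e. R = 144/145 - 17/145*e12.
Its e12 coefficient is negative, so report the other preimage -R.
Answer: -144/145 + 17/145*e12. Key observation: the double cover Spin(3) -> SO(3) sends R and -R to the same matrix (trace 61919/21025 here), so the stated sign of the e12 coefficient is what selects one sheet.


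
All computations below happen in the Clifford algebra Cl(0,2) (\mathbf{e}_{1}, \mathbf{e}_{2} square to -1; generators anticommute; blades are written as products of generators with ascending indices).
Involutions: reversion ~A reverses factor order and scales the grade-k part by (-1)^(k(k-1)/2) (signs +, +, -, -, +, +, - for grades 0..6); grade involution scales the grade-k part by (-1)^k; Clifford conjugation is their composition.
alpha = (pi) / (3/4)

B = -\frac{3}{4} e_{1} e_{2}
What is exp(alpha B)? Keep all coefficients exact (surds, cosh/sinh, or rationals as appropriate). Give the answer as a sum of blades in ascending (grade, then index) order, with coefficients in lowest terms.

B^2 = (-\frac{3}{4})^2*(e_{1} e_{2})^2 = \frac{9}{16}*(-1) = -\frac{9}{16} (a basis 2-blade squares to minus the product of its generators' squares).
B^2 = -\frac{9}{16} — B^2 < 0, so the exponential closes trigonometrically: l = \frac{3}{4}, alpha*l = \pi, so exp(alpha B) = cos(\pi) + (sin(\pi)/(\frac{3}{4}))*B = -1 + (0)*B.
Answer: -1


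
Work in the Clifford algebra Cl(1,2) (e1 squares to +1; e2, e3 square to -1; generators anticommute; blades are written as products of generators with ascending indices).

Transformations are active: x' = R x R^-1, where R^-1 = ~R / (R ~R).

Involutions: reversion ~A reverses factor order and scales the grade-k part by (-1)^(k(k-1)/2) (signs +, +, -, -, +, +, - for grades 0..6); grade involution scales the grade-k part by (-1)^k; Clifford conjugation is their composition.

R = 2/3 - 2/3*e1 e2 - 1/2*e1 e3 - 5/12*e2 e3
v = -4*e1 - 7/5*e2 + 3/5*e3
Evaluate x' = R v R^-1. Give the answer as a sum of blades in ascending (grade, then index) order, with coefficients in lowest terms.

~R = 2/3 + 2/3*e1 e2 + 1/2*e1 e3 + 5/12*e2 e3, and R ~R = -11/144, so R^-1 = ~R / (-11/144).
R v = -33/10*e1 - 67/20*e2 - 61/60*e3 + 17/30*e1 e2 e3
Answer: 3728/55*e1 + 3701/55*e2 + 399/55*e3


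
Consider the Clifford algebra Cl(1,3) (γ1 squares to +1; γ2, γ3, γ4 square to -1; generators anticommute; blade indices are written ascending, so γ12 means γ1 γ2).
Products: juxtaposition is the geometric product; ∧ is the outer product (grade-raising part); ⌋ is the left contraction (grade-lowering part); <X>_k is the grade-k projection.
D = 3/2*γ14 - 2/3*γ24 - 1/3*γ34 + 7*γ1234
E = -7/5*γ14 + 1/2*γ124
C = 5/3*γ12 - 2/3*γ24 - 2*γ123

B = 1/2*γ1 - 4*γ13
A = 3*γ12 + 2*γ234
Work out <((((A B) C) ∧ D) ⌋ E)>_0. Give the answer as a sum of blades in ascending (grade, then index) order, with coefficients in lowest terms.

step 1: -3/2*γ2 + 12*γ23 + 8*γ124 - γ1234
step 2: 161/6*γ1 + 43/3*γ4 + 71/3*γ13 + 19/3*γ34
step 3: -161/9*γ124 - 161/18*γ134 + 142/9*γ1234
step 4: 161/18
step 5: 161/18
Answer: 161/18


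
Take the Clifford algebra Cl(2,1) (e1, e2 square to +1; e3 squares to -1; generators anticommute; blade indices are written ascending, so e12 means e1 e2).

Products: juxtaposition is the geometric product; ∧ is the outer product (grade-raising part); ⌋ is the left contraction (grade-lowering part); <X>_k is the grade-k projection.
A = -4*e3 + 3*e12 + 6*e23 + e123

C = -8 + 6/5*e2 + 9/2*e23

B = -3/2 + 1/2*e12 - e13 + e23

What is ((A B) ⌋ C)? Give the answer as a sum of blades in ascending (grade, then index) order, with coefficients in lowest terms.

step 1: 9/2 + 5*e1 - 3*e2 + 11/2*e3 + 3/2*e12 - 6*e23 - 7/2*e123
step 2: -333/5 + 603/20*e2 - 27/2*e3 + 81/4*e23
Answer: -333/5 + 603/20*e2 - 27/2*e3 + 81/4*e23


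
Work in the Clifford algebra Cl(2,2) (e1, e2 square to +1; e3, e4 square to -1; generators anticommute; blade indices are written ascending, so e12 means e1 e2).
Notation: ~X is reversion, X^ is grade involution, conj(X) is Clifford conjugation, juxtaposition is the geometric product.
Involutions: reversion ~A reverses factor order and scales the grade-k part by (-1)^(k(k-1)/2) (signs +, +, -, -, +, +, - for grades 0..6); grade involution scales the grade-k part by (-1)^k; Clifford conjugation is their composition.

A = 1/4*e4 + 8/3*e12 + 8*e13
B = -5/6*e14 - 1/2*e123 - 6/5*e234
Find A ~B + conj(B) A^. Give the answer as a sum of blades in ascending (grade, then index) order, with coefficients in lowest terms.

first term: 5/24*e1 - 4*e2 - 4/3*e3 - 3/10*e23 - 20/9*e24 - 20/3*e34 + 48/5*e124 + 16/5*e134 - 1/8*e1234
second term: 5/24*e1 + 4*e2 + 4/3*e3 - 3/10*e23 + 20/9*e24 + 20/3*e34 + 48/5*e124 + 16/5*e134 + 1/8*e1234
Answer: 5/12*e1 - 3/5*e23 + 96/5*e124 + 32/5*e134


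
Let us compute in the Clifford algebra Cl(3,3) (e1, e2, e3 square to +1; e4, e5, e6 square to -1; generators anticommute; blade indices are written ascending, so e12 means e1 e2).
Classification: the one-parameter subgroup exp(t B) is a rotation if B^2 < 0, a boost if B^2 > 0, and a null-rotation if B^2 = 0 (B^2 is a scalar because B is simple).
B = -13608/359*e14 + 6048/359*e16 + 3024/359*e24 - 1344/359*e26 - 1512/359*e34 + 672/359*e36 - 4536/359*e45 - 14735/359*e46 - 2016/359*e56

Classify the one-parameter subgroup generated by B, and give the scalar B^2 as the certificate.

B^2 term by term: the squares give (-13608/359)^2*(e14)^2 + (6048/359)^2*(e16)^2 + (3024/359)^2*(e24)^2 + (-1344/359)^2*(e26)^2 + (-1512/359)^2*(e34)^2 + (672/359)^2*(e36)^2 + (-4536/359)^2*(e45)^2 + (-14735/359)^2*(e46)^2 + (-2016/359)^2*(e56)^2 = 185177664/128881*(+1) + 36578304/128881*(+1) + 9144576/128881*(+1) + 1806336/128881*(+1) + 2286144/128881*(+1) + 451584/128881*(+1) + 20575296/128881*(-1) + 217120225/128881*(-1) + 4064256/128881*(-1) = -49 (each basis 2-blade squares to minus the product of its generators' squares); cross terms between blades sharing an index anticommute and cancel; the commuting (index-disjoint) pairs give grade-4 terms 2*c*c'*(blade product), which cancel blade by blade — e1246: -36578304/128881 + 36578304/128881 = 0; e1346: 18289152/128881 - 18289152/128881 = 0; e1456: 54867456/128881 - 54867456/128881 = 0; e2346: -4064256/128881 + 4064256/128881 = 0; e2456: -12192768/128881 + 12192768/128881 = 0; e3456: 6096384/128881 - 6096384/128881 = 0 — confirming B is simple. So B^2 = -49.
Answer: rotation, certificate B^2 = -49. Key observation: B^2 = -49 is a conjugation invariant, so its sign decides the class regardless of the surface form of B.


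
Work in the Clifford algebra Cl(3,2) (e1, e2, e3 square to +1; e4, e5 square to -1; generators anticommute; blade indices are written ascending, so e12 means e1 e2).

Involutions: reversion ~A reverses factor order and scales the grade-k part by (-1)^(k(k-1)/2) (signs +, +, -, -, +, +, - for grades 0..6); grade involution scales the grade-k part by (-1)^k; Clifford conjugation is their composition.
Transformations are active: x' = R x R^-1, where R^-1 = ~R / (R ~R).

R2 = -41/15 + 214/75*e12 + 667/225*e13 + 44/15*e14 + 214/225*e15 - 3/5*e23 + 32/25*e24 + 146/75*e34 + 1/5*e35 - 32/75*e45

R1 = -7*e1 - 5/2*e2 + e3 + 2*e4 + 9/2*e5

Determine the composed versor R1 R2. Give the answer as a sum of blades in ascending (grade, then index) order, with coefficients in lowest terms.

Distribute over the terms of R1 (each basis-blade product reordered to ascending indices, repeated generators contracted through their squares):
(-7*e1) R2 = 287/15*e1 - 1498/75*e2 - 4669/225*e3 - 308/15*e4 - 1498/225*e5 + 21/5*e123 - 224/25*e124 - 1022/75*e134 - 7/5*e135 + 224/75*e145
(-5/2*e2) R2 = 107/15*e1 + 41/6*e2 + 3/2*e3 - 16/5*e4 + 667/90*e123 + 22/3*e124 + 107/45*e125 - 73/15*e234 - 1/2*e235 + 16/15*e245
(e3) R2 = -667/225*e1 + 3/5*e2 - 41/15*e3 + 146/75*e4 + 1/5*e5 + 214/75*e123 - 44/15*e134 - 214/225*e135 - 32/25*e234 - 32/75*e345
(2*e4) R2 = 88/15*e1 + 64/25*e2 + 292/75*e3 - 82/15*e4 + 64/75*e5 + 428/75*e124 + 1334/225*e134 - 428/225*e145 - 6/5*e234 - 2/5*e345
(9/2*e5) R2 = 107/25*e1 + 9/10*e3 - 48/25*e4 - 123/10*e5 + 321/25*e125 + 667/50*e135 + 66/5*e145 - 27/10*e235 + 144/25*e245 + 219/25*e345
Summing the partial products and collecting blades:
Answer: 7526/225*e1 - 499/50*e2 - 3868/225*e3 - 2188/75*e4 - 8057/450*e5 + 6509/450*e123 + 102/25*e124 + 3424/225*e125 - 2392/225*e134 + 989/90*e135 + 3214/225*e145 - 551/75*e234 - 16/5*e235 + 512/75*e245 + 119/15*e345


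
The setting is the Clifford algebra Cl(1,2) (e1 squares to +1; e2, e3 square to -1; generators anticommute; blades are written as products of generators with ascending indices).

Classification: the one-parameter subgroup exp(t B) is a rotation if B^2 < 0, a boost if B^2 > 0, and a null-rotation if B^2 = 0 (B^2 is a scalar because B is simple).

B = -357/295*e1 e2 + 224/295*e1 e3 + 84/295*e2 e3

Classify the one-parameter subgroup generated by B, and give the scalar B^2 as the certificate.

B^2 term by term: the squares give (-357/295)^2*(e1 e2)^2 + (224/295)^2*(e1 e3)^2 + (84/295)^2*(e2 e3)^2 = 127449/87025*(+1) + 50176/87025*(+1) + 7056/87025*(-1) = 49/25 (each basis 2-blade squares to minus the product of its generators' squares); cross terms between blades sharing an index anticommute and cancel. So B^2 = 49/25.
Answer: boost, certificate B^2 = 49/25. Key observation: B^2 = 49/25 is a conjugation invariant, so its sign decides the class regardless of the surface form of B.


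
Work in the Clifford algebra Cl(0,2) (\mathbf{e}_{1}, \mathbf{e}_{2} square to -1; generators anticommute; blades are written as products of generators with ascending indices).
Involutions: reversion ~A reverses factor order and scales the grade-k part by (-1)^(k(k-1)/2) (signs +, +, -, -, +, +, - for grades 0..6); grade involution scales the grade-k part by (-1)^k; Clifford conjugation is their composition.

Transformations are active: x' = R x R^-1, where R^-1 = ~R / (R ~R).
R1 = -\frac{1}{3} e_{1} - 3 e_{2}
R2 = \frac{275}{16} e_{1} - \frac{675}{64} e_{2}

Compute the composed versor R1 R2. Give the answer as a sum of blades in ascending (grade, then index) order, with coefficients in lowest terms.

Distribute over the terms of R1 (each basis-blade product reordered to ascending indices, repeated generators contracted through their squares):
(-\frac{1}{3} e_{1}) R2 = \frac{275}{48} + \frac{225}{64} e_{1} e_{2}
(-3 e_{2}) R2 = -\frac{2025}{64} + \frac{825}{16} e_{1} e_{2}
Summing the partial products and collecting blades:
Answer: -\frac{4975}{192} + \frac{3525}{64} e_{1} e_{2}


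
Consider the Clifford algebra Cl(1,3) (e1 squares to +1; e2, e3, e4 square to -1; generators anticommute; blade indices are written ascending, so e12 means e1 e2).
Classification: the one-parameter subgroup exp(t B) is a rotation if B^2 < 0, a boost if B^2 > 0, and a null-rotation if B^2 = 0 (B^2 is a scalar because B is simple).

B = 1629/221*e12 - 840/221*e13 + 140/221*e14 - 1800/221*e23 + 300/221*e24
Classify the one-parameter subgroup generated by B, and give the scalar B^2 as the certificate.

B^2 term by term: the squares give (1629/221)^2*(e12)^2 + (-840/221)^2*(e13)^2 + (140/221)^2*(e14)^2 + (-1800/221)^2*(e23)^2 + (300/221)^2*(e24)^2 = 2653641/48841*(+1) + 705600/48841*(+1) + 19600/48841*(+1) + 3240000/48841*(-1) + 90000/48841*(-1) = 1 (each basis 2-blade squares to minus the product of its generators' squares); cross terms between blades sharing an index anticommute and cancel; the commuting (index-disjoint) pairs give grade-4 terms 2*c*c'*(blade product), which cancel blade by blade — e1234: 504000/48841 - 504000/48841 = 0 — confirming B is simple. So B^2 = 1.
Answer: boost, certificate B^2 = 1. The scalar 1 is the complete invariant here: its sign names the subgroup type.


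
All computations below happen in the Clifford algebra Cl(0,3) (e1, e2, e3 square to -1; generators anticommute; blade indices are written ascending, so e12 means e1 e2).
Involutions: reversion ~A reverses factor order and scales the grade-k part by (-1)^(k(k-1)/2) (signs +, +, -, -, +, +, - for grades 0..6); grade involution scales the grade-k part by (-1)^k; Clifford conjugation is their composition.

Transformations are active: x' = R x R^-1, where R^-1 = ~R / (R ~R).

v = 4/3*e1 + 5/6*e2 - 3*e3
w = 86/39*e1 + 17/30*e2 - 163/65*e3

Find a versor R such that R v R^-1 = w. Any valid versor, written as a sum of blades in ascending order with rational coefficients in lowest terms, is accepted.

Equal squares first: v^2 = w^2 = -413/36. Then v + w = 46/13*e1 + 7/5*e2 - 358/65*e3 is a versor taking v to w, provided it is invertible.
Answer: 46/13*e1 + 7/5*e2 - 358/65*e3


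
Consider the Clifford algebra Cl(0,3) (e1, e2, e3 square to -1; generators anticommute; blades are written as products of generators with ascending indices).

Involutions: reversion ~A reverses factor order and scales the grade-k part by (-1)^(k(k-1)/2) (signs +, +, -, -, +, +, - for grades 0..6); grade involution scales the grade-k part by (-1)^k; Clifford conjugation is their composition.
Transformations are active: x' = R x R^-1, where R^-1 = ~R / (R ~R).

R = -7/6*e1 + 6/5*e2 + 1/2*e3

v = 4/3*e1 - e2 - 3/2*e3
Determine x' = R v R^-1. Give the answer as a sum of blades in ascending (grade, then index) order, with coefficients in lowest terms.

~R = -7/6*e1 + 6/5*e2 + 1/2*e3, and R ~R = -1373/450, so R^-1 = ~R / (-1373/450).
R v = 631/180 - 13/30*e1 e2 + 13/12*e1 e3 - 13/10*e2 e3
Answer: 11101/8238*e1 - 2413/1373*e2 + 482/1373*e3


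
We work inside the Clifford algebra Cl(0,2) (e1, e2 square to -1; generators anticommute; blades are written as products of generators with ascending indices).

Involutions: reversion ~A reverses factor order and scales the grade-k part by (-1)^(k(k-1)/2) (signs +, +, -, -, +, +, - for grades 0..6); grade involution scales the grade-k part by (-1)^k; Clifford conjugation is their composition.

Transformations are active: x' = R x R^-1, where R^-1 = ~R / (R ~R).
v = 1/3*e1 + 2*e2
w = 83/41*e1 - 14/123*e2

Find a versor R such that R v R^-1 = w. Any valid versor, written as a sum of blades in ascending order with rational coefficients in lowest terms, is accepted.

Since q(v) = q(w) = -37/9, the sum R = v + w = 290/123*e1 + 232/123*e2 does the job whenever invertible.
Answer: 290/123*e1 + 232/123*e2


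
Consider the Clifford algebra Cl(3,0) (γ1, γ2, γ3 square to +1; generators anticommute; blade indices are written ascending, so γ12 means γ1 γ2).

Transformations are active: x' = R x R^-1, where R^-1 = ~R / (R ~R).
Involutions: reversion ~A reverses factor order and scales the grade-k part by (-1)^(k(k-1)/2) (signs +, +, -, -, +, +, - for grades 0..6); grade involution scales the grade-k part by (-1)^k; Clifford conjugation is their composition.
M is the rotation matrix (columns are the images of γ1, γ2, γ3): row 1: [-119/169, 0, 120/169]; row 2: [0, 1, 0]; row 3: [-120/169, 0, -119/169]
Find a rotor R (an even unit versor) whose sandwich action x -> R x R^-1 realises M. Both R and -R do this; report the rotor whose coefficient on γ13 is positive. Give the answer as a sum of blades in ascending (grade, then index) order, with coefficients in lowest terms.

Method: write R = a + b12*γ12 + b13*γ13 + b23*γ23 with a^2 + b12^2 + b13^2 + b23^2 = 1 (so R^-1 = ~R). Expanding the columns R e_j ~R gives tr M = 4a^2 - 1 and, from the antisymmetric part, M21 - M12 = -4a*b12, M13 - M31 = 4a*b13, M32 - M23 = -4a*b23.
Here tr M = -69/169, so a^2 = (1 + tr M)/4 = 25/169 and a = ±5/13. Taking a = 5/13: M21 - M12 = 0, M13 - M31 = 240/169, M32 - M23 = 0, giving b12 = 0, b13 = 12/13, b23 = 0, i.e. R = 5/13 + 12/13*γ13.
Its γ13 coefficient is already positive.
Answer: 5/13 + 12/13*γ13. Why the constraint matters: R and -R act identically through the sandwich — M has trace -69/169 either way — so only the sign condition on γ13 picks one of the two preimages.


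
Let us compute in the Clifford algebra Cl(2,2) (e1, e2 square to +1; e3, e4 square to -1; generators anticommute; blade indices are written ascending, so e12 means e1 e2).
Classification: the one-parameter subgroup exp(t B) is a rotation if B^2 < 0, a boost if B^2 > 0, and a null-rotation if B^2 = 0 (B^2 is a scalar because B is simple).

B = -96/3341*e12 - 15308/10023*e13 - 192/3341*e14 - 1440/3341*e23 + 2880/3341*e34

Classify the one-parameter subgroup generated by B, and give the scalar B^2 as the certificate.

B^2 term by term: the squares give (-96/3341)^2*(e12)^2 + (-15308/10023)^2*(e13)^2 + (-192/3341)^2*(e14)^2 + (-1440/3341)^2*(e23)^2 + (2880/3341)^2*(e34)^2 = 9216/11162281*(-1) + 234334864/100460529*(+1) + 36864/11162281*(+1) + 2073600/11162281*(+1) + 8294400/11162281*(-1) = 16/9 (each basis 2-blade squares to minus the product of its generators' squares); cross terms between blades sharing an index anticommute and cancel; the commuting (index-disjoint) pairs give grade-4 terms 2*c*c'*(blade product), which cancel blade by blade — e1234: -552960/11162281 + 552960/11162281 = 0 — confirming B is simple. So B^2 = 16/9.
Answer: boost, certificate B^2 = 16/9. The class reads off the invariant scalar 16/9 directly.


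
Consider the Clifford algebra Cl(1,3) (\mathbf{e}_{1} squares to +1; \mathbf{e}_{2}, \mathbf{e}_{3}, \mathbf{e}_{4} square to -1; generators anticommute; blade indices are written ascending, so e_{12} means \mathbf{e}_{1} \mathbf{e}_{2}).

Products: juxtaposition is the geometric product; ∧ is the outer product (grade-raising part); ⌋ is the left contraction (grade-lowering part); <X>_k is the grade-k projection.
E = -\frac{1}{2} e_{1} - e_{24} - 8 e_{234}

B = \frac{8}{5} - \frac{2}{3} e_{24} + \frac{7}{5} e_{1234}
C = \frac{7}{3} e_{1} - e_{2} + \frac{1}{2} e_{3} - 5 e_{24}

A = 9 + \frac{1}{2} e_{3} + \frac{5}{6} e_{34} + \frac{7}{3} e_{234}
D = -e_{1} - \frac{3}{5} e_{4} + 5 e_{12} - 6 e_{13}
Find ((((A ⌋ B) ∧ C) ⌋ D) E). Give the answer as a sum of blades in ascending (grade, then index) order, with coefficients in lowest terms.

step 1: \frac{72}{5} - \frac{49}{15} e_{1} - \frac{7}{6} e_{12} - 6 e_{24} - \frac{7}{10} e_{124} + \frac{63}{5} e_{1234}
step 2: \frac{168}{5} e_{1} - \frac{72}{5} e_{2} + \frac{36}{5} e_{3} + \frac{49}{15} e_{12} - \frac{49}{30} e_{13} - 72 e_{24} - \frac{7}{12} e_{123} + \frac{7}{3} e_{124} + 3 e_{234} + \frac{7}{20} e_{1234}
step 3: -\frac{112}{15} - \frac{576}{5} e_{1} + 168 e_{2} - \frac{1008}{5} e_{3}
step 4: \frac{288}{5} + \frac{56}{15} e_{1} + 168 e_{4} + 84 e_{12} - \frac{504}{5} e_{13} + \frac{24304}{15} e_{24} + 1344 e_{34} + \frac{576}{5} e_{124} - \frac{2128}{15} e_{234} + \frac{4608}{5} e_{1234}
Answer: \frac{288}{5} + \frac{56}{15} e_{1} + 168 e_{4} + 84 e_{12} - \frac{504}{5} e_{13} + \frac{24304}{15} e_{24} + 1344 e_{34} + \frac{576}{5} e_{124} - \frac{2128}{15} e_{234} + \frac{4608}{5} e_{1234}


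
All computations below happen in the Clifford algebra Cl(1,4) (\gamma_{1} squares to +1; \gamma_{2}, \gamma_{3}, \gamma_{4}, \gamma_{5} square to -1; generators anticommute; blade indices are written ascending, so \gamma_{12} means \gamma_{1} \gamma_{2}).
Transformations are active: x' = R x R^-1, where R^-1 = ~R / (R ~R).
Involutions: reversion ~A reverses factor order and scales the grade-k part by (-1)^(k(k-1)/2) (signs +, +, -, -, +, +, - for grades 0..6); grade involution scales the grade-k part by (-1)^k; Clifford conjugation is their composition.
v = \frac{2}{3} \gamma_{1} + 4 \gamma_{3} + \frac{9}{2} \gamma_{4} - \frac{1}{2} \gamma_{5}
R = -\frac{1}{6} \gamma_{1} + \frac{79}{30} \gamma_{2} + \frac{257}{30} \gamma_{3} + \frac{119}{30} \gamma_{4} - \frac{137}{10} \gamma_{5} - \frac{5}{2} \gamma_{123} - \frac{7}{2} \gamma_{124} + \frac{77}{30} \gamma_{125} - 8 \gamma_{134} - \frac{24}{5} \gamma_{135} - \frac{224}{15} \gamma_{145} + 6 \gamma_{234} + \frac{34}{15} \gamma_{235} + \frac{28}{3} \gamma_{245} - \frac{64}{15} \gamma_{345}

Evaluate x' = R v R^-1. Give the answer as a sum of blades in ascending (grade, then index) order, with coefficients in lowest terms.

~R = -\frac{1}{6} \gamma_{1} + \frac{79}{30} \gamma_{2} + \frac{257}{30} \gamma_{3} + \frac{119}{30} \gamma_{4} - \frac{137}{10} \gamma_{5} + \frac{5}{2} \gamma_{123} + \frac{7}{2} \gamma_{124} - \frac{77}{30} \gamma_{125} + 8 \gamma_{134} + \frac{24}{5} \gamma_{135} + \frac{224}{15} \gamma_{145} - 6 \gamma_{234} - \frac{34}{15} \gamma_{235} - \frac{28}{3} \gamma_{245} + \frac{64}{15} \gamma_{345}, and R ~R = -\frac{2376}{25}, so R^-1 = ~R / (-\frac{2376}{25}).
R v = -\frac{5317}{90} + \frac{455}{18} \gamma_{12} + \frac{245}{9} \gamma_{13} - \frac{1543}{36} \gamma_{14} - \frac{4631}{60} \gamma_{15} - 17 \gamma_{23} + \frac{2291}{60} \gamma_{24} + \frac{9263}{180} \gamma_{25} + \frac{913}{60} \gamma_{34} + \frac{1687}{60} \gamma_{35} + \frac{601}{9} \gamma_{45} - \frac{5}{4} \gamma_{1234} - \frac{379}{36} \gamma_{1235} - \frac{721}{45} \gamma_{1245} - \frac{1408}{45} \gamma_{1345} + \frac{362}{15} \gamma_{2345}
Answer: \frac{1627}{66} \gamma_{1} - \frac{37993}{3564} \gamma_{2} + \frac{4253}{1188} \gamma_{3} - \frac{73201}{3564} \gamma_{4} - \frac{34819}{3564} \gamma_{5}


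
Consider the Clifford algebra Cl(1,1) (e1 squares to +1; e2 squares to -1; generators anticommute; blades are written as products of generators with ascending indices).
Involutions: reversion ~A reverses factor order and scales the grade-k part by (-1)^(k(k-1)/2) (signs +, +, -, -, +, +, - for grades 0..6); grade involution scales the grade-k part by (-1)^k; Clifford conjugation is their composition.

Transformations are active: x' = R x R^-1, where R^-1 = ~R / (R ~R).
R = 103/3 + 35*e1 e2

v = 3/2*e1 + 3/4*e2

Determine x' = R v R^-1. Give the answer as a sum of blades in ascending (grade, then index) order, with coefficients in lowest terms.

~R = 103/3 - 35*e1 e2, and R ~R = -416/9, so R^-1 = ~R / (-416/9).
R v = 101/4*e1 - 107/4*e2
Answer: -32457/832*e1 + 32439/832*e2


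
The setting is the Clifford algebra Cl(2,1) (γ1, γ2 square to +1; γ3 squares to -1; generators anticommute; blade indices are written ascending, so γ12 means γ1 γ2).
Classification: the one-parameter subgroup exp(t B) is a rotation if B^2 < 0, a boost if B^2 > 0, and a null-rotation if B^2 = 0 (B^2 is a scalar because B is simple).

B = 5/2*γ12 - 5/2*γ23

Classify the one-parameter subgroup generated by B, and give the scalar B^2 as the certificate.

B^2 term by term: the squares give (5/2)^2*(γ12)^2 + (-5/2)^2*(γ23)^2 = 25/4*(-1) + 25/4*(+1) = 0 (each basis 2-blade squares to minus the product of its generators' squares); cross terms between blades sharing an index anticommute and cancel. So B^2 = 0.
Answer: null-rotation, certificate B^2 = 0. Check the certificate: B^2 = 0, and that sign is decisive whatever form B takes.


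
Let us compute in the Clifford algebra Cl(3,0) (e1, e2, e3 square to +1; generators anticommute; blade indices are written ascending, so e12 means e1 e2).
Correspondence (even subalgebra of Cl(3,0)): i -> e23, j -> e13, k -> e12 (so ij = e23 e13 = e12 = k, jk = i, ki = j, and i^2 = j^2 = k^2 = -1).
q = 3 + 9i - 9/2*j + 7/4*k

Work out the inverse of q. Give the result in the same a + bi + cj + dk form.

In blades: q = 3 + 7/4*e12 - 9/2*e13 + 9*e23.
With qbar = 3 - 7/4*e12 + 9/2*e13 - 9*e23 (scalar fixed, mapped units negated), q qbar = 1813/16 (the sum of squared coefficients), so q^-1 = qbar / (1813/16) = 48/1813 - 4/259*e12 + 72/1813*e13 - 144/1813*e23; translating back:
Answer: 48/1813 - 144/1813*i + 72/1813*j - 4/259*k


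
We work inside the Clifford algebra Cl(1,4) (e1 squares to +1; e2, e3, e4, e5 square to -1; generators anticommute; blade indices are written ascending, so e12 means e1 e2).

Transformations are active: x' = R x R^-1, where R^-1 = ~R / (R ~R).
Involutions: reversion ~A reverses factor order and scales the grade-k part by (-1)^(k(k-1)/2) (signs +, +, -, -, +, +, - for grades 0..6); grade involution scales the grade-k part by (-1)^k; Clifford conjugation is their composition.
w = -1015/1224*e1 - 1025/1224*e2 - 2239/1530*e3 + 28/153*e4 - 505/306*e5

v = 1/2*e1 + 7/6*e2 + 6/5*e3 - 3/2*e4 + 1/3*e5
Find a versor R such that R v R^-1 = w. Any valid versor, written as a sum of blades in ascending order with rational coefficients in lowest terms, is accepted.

Since q(v) = q(w) = -4421/900, the sum R = v + w = -403/1224*e1 + 403/1224*e2 - 403/1530*e3 - 403/306*e4 - 403/306*e5 does the job whenever invertible.
Answer: -403/1224*e1 + 403/1224*e2 - 403/1530*e3 - 403/306*e4 - 403/306*e5


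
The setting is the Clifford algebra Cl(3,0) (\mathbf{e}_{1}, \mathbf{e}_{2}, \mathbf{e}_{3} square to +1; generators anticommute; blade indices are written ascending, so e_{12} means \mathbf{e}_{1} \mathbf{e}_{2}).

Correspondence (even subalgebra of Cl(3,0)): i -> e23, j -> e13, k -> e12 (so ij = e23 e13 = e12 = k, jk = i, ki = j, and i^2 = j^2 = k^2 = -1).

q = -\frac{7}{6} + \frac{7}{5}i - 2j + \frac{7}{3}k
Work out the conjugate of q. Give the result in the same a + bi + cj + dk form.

In blades: q = -\frac{7}{6} + \frac{7}{3} e_{12} - 2 e_{13} + \frac{7}{5} e_{23}.
Quaternion conjugation is reversion on the even subalgebra: the scalar is fixed and every grade-2 blade flips sign, giving -\frac{7}{6} - \frac{7}{3} e_{12} + 2 e_{13} - \frac{7}{5} e_{23}; translating back:
Answer: -\frac{7}{6} - \frac{7}{5}i + 2j - \frac{7}{3}k


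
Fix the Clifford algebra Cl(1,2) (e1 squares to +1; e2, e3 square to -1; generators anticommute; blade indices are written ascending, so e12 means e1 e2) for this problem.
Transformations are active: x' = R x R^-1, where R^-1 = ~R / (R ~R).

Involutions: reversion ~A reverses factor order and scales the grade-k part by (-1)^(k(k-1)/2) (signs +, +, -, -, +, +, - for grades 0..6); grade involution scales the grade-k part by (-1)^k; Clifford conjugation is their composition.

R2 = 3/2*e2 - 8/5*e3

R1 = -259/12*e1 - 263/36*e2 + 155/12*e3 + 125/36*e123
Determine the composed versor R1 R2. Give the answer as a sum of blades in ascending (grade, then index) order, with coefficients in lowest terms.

Distribute over the terms of R2 (each basis-blade product reordered to ascending indices, repeated generators contracted through their squares):
R1 (3/2*e2) = 263/24 - 259/8*e12 + 125/24*e13 - 155/8*e23
R1 (-8/5*e3) = 62/3 + 50/9*e12 + 518/15*e13 + 526/45*e23
Summing the partial products and collecting blades:
Answer: 253/8 - 1931/72*e12 + 4769/120*e13 - 2767/360*e23


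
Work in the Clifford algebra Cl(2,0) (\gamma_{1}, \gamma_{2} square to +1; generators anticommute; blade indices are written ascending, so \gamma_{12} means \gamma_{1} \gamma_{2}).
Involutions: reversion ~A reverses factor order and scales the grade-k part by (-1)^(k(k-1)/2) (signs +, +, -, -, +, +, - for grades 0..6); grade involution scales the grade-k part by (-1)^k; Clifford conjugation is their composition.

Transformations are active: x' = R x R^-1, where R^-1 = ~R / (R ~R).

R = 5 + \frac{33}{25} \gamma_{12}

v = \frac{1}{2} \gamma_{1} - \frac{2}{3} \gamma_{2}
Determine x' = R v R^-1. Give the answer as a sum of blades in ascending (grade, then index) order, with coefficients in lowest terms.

~R = 5 - \frac{33}{25} \gamma_{12}, and R ~R = \frac{16714}{625}, so R^-1 = ~R / (\frac{16714}{625}).
R v = \frac{81}{50} \gamma_{1} - \frac{599}{150} \gamma_{2}
Answer: \frac{884}{8357} \gamma_{1} - \frac{41447}{50142} \gamma_{2}


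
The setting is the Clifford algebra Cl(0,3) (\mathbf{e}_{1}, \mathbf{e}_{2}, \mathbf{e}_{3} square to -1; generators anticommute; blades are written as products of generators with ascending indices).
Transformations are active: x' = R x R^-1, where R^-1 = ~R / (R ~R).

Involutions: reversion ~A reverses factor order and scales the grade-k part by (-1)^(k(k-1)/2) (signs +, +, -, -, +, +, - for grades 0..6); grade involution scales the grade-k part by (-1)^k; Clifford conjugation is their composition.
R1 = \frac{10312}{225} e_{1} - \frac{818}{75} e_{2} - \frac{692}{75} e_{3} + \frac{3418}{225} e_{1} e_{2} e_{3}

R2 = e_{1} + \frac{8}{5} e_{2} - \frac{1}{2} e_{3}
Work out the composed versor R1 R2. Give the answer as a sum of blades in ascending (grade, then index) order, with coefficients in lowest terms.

Distribute over the terms of R2 (each basis-blade product reordered to ascending indices, repeated generators contracted through their squares):
R1 (e_{1}) = -\frac{10312}{225} + \frac{818}{75} e_{1} e_{2} + \frac{692}{75} e_{1} e_{3} - \frac{3418}{225} e_{2} e_{3}
R1 (\frac{8}{5} e_{2}) = \frac{6544}{375} + \frac{82496}{1125} e_{1} e_{2} + \frac{27344}{1125} e_{1} e_{3} + \frac{5536}{375} e_{2} e_{3}
R1 (-\frac{1}{2} e_{3}) = -\frac{346}{75} + \frac{1709}{225} e_{1} e_{2} - \frac{5156}{225} e_{1} e_{3} + \frac{409}{75} e_{2} e_{3}
Summing the partial products and collecting blades:
Answer: -\frac{37118}{1125} + \frac{11479}{125} e_{1} e_{2} + \frac{11944}{1125} e_{1} e_{3} + \frac{5653}{1125} e_{2} e_{3}


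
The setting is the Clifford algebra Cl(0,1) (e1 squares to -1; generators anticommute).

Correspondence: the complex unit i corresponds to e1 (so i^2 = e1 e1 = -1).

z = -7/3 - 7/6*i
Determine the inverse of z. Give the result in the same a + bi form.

In blades: z = -7/3 - 7/6*e1.
With qbar = -7/3 + 7/6*e1 (scalar fixed, mapped units negated), z qbar = 245/36 (the sum of squared coefficients), so z^-1 = qbar / (245/36) = -12/35 + 6/35*e1; translating back:
Answer: -12/35 + 6/35*i


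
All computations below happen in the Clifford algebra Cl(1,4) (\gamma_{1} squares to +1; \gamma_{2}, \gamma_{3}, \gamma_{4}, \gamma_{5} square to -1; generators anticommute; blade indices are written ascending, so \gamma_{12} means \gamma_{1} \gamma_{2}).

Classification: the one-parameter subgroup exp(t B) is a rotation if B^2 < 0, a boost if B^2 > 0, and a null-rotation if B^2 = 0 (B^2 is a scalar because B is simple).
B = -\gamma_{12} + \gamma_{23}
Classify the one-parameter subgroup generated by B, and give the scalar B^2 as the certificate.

B^2 term by term: the squares give (-1)^2*(\gamma_{12})^2 + (1)^2*(\gamma_{23})^2 = 1*(+1) + 1*(-1) = 0 (each basis 2-blade squares to minus the product of its generators' squares); cross terms between blades sharing an index anticommute and cancel. So B^2 = 0.
Answer: null-rotation, certificate B^2 = 0. Why this suffices: the scalar 0 survives any versor conjugation, so its sign alone determines the class however B is presented.


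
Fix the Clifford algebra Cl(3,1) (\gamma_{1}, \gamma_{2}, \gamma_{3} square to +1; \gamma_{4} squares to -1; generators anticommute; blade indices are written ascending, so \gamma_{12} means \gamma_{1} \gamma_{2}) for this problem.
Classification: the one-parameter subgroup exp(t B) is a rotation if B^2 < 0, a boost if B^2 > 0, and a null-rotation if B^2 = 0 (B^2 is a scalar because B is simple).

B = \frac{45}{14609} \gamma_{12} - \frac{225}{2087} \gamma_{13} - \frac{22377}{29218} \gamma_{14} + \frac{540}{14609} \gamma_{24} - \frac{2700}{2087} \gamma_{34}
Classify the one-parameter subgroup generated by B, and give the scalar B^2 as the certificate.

B^2 term by term: the squares give (\frac{45}{14609})^2*(\gamma_{12})^2 + (-\frac{225}{2087})^2*(\gamma_{13})^2 + (-\frac{22377}{29218})^2*(\gamma_{14})^2 + (\frac{540}{14609})^2*(\gamma_{24})^2 + (-\frac{2700}{2087})^2*(\gamma_{34})^2 = \frac{2025}{213422881}*(-1) + \frac{50625}{4355569}*(-1) + \frac{500730129}{853691524}*(+1) + \frac{291600}{213422881}*(+1) + \frac{7290000}{4355569}*(+1) = \frac{9}{4} (each basis 2-blade squares to minus the product of its generators' squares); cross terms between blades sharing an index anticommute and cancel; the commuting (index-disjoint) pairs give grade-4 terms 2*c*c'*(blade product), which cancel blade by blade — \gamma_{1234}: -\frac{243000}{30488983} + \frac{243000}{30488983} = 0 — confirming B is simple. So B^2 = \frac{9}{4}.
Answer: boost, certificate B^2 = \frac{9}{4}. The invariant at work: B^2 = \frac{9}{4} is unchanged by conjugation, hence its sign classifies the subgroup whatever basis B is written in.
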